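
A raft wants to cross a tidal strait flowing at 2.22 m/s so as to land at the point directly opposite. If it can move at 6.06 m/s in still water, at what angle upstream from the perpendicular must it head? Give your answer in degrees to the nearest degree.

21°

To cancel the current, the upstream component of the raft's velocity must equal the flow: 6.06 sin θ = 2.22.
sin θ = 2.22 / 6.06 = 0.3663.
θ = arcsin(0.3663) = 21.490°.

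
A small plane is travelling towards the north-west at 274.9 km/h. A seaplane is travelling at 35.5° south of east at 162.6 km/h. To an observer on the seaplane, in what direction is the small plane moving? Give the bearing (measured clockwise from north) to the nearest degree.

Taking east as x and north as y: small plane velocity = (-194.384, 194.384) km/h; seaplane velocity = (132.375, -94.422) km/h.
Velocity of small plane relative to seaplane = (-194.384, 194.384) − (132.375, -94.422) = (-326.759, 288.806) km/h.
Bearing = atan2(-326.76, 288.81) = 311.47° clockwise from north.

311°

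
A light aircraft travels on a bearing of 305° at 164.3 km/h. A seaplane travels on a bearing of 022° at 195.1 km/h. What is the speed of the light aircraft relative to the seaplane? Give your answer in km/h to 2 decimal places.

225.03 km/h

Taking east as x and north as y: light aircraft velocity = (-134.587, 94.239) km/h; seaplane velocity = (73.086, 180.894) km/h.
Velocity of light aircraft relative to seaplane = (-134.587, 94.239) − (73.086, 180.894) = (-207.672, -86.655) km/h.
Magnitude = |(-207.672, -86.655)| = 225.026 km/h.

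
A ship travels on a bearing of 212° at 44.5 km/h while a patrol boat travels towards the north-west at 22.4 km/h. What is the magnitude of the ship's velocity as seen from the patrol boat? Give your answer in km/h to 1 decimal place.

54.1 km/h

Taking east as x and north as y: ship velocity = (-23.581, -37.738) km/h; patrol boat velocity = (-15.839, 15.839) km/h.
Velocity of ship relative to patrol boat = (-23.581, -37.738) − (-15.839, 15.839) = (-7.742, -53.577) km/h.
Magnitude = |(-7.742, -53.577)| = 54.134 km/h.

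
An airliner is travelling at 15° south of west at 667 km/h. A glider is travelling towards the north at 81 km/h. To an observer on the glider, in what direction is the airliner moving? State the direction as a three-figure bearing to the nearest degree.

Taking east as x and north as y: airliner velocity = (-644.273, -172.632) km/h; glider velocity = (0.000, 81.000) km/h.
Velocity of airliner relative to glider = (-644.273, -172.632) − (0.000, 81.000) = (-644.273, -253.632) km/h.
Bearing = atan2(-644.27, -253.63) = 248.51° clockwise from north.

249°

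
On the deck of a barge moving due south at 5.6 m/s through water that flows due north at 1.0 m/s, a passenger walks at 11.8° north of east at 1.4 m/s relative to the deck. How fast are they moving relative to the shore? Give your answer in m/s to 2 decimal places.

4.53 m/s

In east/north components (m/s): passenger relative to barge = (1.370, 0.286); barge relative to water = (0.000, -5.600); water relative to ground = (0.000, 1.000).
Sum = (1.370, -4.314) m/s.
Speed = |(1.370, -4.314)| = 4.526 m/s.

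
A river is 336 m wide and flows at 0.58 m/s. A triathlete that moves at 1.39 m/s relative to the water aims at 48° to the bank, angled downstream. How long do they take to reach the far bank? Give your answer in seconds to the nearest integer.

325 s

The component of the triathlete's velocity perpendicular to the bank is 1.39 × sin 48° = 1.033 m/s.
The flow acts along the bank and has no component across it.
Time = 336 / 1.033 = 325.275 s.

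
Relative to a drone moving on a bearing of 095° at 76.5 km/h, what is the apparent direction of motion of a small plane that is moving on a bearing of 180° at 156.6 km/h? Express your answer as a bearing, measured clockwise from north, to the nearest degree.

Taking east as x and north as y: small plane velocity = (0.000, -156.600) km/h; drone velocity = (76.209, -6.667) km/h.
Velocity of small plane relative to drone = (0.000, -156.600) − (76.209, -6.667) = (-76.209, -149.933) km/h.
Bearing = atan2(-76.21, -149.93) = 206.94° clockwise from north.

207°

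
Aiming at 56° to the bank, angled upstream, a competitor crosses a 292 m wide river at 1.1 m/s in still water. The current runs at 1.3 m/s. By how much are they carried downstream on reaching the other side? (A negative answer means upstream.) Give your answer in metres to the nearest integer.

219 m

Perpendicular speed = 0.912 m/s; crossing time = 292 / 0.912 = 320.196 s.
Net downstream speed = 0.685 m/s.
Drift = 0.685 × 320.196 = 219.298 m (downstream).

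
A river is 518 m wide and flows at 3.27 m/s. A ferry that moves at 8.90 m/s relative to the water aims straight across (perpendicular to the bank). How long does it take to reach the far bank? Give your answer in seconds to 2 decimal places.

58.20 s

The component of the ferry's velocity perpendicular to the bank is 8.90 m/s.
The flow acts along the bank and has no component across it.
Time = 518 / 8.900 = 58.202 s.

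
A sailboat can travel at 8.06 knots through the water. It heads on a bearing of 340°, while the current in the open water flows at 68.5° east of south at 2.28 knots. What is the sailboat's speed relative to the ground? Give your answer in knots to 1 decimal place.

Taking east as x and north as y: velocity relative to the water = (-2.757, 7.574) knots; the water relative to ground = (2.121, -0.836) knots.
Velocity relative to ground = (-2.757, 7.574) + (2.121, -0.836) = (-0.635, 6.738) knots.
Speed = |(-0.635, 6.738)| = 6.768 knots.

6.8 knots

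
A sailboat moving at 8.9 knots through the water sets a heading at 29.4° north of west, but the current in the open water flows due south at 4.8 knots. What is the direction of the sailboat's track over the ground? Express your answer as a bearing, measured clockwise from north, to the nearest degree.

267°

Taking east as x and north as y: velocity relative to the water = (-7.754, 4.369) knots; the water relative to ground = (0.000, -4.800) knots.
Velocity relative to ground = (-7.754, 4.369) + (0.000, -4.800) = (-7.754, -0.431) knots.
Bearing = atan2(-7.75, -0.43) = 266.82° clockwise from north.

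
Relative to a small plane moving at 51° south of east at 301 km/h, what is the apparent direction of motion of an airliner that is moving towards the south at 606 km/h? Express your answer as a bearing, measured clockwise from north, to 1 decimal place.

207.0°

Taking east as x and north as y: airliner velocity = (0.000, -606.000) km/h; small plane velocity = (189.425, -233.921) km/h.
Velocity of airliner relative to small plane = (0.000, -606.000) − (189.425, -233.921) = (-189.425, -372.079) km/h.
Bearing = atan2(-189.43, -372.08) = 206.98° clockwise from north.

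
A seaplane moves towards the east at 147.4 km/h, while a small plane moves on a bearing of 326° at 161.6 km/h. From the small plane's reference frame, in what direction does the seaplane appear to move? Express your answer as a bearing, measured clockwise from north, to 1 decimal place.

119.4°

Taking east as x and north as y: seaplane velocity = (147.400, 0.000) km/h; small plane velocity = (-90.366, 133.972) km/h.
Velocity of seaplane relative to small plane = (147.400, 0.000) − (-90.366, 133.972) = (237.766, -133.972) km/h.
Bearing = atan2(237.77, -133.97) = 119.40° clockwise from north.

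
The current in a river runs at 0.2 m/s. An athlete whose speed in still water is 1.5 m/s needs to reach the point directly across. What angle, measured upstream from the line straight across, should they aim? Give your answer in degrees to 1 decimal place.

To cancel the current, the upstream component of the athlete's velocity must equal the flow: 1.5 sin θ = 0.2.
sin θ = 0.2 / 1.5 = 0.1333.
θ = arcsin(0.1333) = 7.662°.

7.7°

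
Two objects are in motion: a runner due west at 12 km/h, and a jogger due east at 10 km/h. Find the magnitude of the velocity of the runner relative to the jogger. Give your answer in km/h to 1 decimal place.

22.0 km/h

Taking east as x and north as y: runner velocity = (-12.000, 0.000) km/h; jogger velocity = (10.000, 0.000) km/h.
Velocity of runner relative to jogger = (-12.000, 0.000) − (10.000, 0.000) = (-22.000, 0.000) km/h.
Magnitude = |(-22.000, 0.000)| = 22.000 km/h.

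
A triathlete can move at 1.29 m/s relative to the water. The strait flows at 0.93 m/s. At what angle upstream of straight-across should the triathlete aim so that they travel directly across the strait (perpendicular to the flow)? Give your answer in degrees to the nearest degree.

46°

To cancel the current, the upstream component of the triathlete's velocity must equal the flow: 1.29 sin θ = 0.93.
sin θ = 0.93 / 1.29 = 0.7209.
θ = arcsin(0.7209) = 46.131°.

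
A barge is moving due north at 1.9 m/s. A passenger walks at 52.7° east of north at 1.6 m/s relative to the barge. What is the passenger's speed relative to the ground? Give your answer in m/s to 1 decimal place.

Taking east as x and north as y: barge velocity = (0.000, 1.900) m/s; passenger velocity relative to barge = (1.273, 0.970) m/s.
Velocity relative to ground = (0.000, 1.900) + (1.273, 0.970) = (1.273, 2.870) m/s.
Speed = |(1.273, 2.870)| = 3.139 m/s.

3.1 m/s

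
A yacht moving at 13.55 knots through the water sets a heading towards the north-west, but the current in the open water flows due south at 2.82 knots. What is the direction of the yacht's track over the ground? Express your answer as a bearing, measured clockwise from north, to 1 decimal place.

Taking east as x and north as y: velocity relative to the water = (-9.581, 9.581) knots; the water relative to ground = (0.000, -2.820) knots.
Velocity relative to ground = (-9.581, 9.581) + (0.000, -2.820) = (-9.581, 6.761) knots.
Bearing = atan2(-9.58, 6.76) = 305.21° clockwise from north.

305.2°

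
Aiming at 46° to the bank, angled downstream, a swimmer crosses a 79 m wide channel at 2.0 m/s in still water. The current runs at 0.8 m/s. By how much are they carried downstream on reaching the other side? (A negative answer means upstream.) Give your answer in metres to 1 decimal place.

120.2 m

Perpendicular speed = 1.439 m/s; crossing time = 79 / 1.439 = 54.911 s.
Net downstream speed = 2.189 m/s.
Drift = 2.189 × 54.911 = 120.219 m (downstream).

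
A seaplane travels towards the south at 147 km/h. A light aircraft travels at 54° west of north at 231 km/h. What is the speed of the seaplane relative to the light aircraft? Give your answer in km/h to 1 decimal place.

Taking east as x and north as y: seaplane velocity = (0.000, -147.000) km/h; light aircraft velocity = (-186.883, 135.778) km/h.
Velocity of seaplane relative to light aircraft = (0.000, -147.000) − (-186.883, 135.778) = (186.883, -282.778) km/h.
Magnitude = |(186.883, -282.778)| = 338.953 km/h.

339.0 km/h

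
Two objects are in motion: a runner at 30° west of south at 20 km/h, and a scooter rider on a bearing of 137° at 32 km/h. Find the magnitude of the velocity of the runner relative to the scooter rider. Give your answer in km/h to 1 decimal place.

32.4 km/h

Taking east as x and north as y: runner velocity = (-10.000, -17.321) km/h; scooter rider velocity = (21.824, -23.403) km/h.
Velocity of runner relative to scooter rider = (-10.000, -17.321) − (21.824, -23.403) = (-31.824, 6.083) km/h.
Magnitude = |(-31.824, 6.083)| = 32.400 km/h.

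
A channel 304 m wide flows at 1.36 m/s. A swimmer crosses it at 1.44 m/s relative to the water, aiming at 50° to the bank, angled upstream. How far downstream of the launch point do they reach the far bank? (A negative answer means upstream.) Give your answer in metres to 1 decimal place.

Perpendicular speed = 1.103 m/s; crossing time = 304 / 1.103 = 275.586 s.
Net downstream speed = 0.434 m/s.
Drift = 0.434 × 275.586 = 119.711 m (downstream).

119.7 m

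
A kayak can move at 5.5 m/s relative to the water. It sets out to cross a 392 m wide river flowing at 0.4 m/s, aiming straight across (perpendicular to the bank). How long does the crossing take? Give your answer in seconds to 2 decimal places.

The component of the kayak's velocity perpendicular to the bank is 5.5 m/s.
The flow acts along the bank and has no component across it.
Time = 392 / 5.500 = 71.273 s.

71.27 s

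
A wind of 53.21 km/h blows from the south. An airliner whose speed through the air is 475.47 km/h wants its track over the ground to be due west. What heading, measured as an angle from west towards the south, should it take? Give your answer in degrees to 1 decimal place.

The wind pushes perpendicular to the desired track; the heading must have a component into the wind equal to 53.21 km/h: 475.47 sin θ = 53.21.
sin θ = 0.1119, so θ = 6.425°.

6.4°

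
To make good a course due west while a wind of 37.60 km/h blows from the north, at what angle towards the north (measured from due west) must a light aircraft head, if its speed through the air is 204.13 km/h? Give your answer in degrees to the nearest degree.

The wind pushes perpendicular to the desired track; the heading must have a component into the wind equal to 37.60 km/h: 204.13 sin θ = 37.60.
sin θ = 0.1842, so θ = 10.614°.

11°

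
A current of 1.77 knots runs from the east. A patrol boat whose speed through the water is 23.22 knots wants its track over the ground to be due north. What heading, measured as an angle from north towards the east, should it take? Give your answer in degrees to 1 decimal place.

4.4°

The current pushes perpendicular to the desired track; the heading must have a component into the current equal to 1.77 knots: 23.22 sin θ = 1.77.
sin θ = 0.0762, so θ = 4.372°.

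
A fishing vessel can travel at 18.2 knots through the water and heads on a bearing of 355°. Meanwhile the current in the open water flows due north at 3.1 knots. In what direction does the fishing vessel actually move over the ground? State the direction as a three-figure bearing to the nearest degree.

356°

Taking east as x and north as y: velocity relative to the water = (-1.586, 18.131) knots; the water relative to ground = (0.000, 3.100) knots.
Velocity relative to ground = (-1.586, 18.131) + (0.000, 3.100) = (-1.586, 21.231) knots.
Bearing = atan2(-1.59, 21.23) = 355.73° clockwise from north.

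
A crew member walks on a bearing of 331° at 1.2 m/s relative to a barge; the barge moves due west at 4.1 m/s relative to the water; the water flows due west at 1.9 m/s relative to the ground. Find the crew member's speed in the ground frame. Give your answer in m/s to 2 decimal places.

6.66 m/s

In east/north components (m/s): crew member relative to barge = (-0.582, 1.050); barge relative to water = (-4.100, 0.000); water relative to ground = (-1.900, 0.000).
Sum = (-6.582, 1.050) m/s.
Speed = |(-6.582, 1.050)| = 6.665 m/s.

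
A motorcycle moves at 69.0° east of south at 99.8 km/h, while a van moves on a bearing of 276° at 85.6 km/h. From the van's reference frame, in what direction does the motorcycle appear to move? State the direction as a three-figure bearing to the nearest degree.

104°

Taking east as x and north as y: motorcycle velocity = (93.171, -35.765) km/h; van velocity = (-85.131, 8.948) km/h.
Velocity of motorcycle relative to van = (93.171, -35.765) − (-85.131, 8.948) = (178.302, -44.713) km/h.
Bearing = atan2(178.30, -44.71) = 104.08° clockwise from north.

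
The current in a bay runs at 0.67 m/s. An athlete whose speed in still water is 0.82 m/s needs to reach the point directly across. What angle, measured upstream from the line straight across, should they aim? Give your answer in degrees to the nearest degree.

To cancel the current, the upstream component of the athlete's velocity must equal the flow: 0.82 sin θ = 0.67.
sin θ = 0.67 / 0.82 = 0.8171.
θ = arcsin(0.8171) = 54.793°.

55°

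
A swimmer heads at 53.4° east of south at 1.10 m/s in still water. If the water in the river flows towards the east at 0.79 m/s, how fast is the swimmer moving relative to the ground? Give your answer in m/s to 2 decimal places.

Taking east as x and north as y: velocity relative to the water = (0.883, -0.656) m/s; the water relative to ground = (0.790, 0.000) m/s.
Velocity relative to ground = (0.883, -0.656) + (0.790, 0.000) = (1.673, -0.656) m/s.
Speed = |(1.673, -0.656)| = 1.797 m/s.

1.80 m/s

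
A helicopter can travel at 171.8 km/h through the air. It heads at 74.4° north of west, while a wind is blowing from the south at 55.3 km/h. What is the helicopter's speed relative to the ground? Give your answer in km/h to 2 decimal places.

225.55 km/h

Taking east as x and north as y: velocity relative to the air = (-46.200, 165.471) km/h; the air relative to ground = (0.000, 55.300) km/h.
Velocity relative to ground = (-46.200, 165.471) + (0.000, 55.300) = (-46.200, 220.771) km/h.
Speed = |(-46.200, 220.771)| = 225.554 km/h.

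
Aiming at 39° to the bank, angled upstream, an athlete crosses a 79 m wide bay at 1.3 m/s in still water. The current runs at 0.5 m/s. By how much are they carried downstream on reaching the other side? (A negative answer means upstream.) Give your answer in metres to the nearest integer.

Perpendicular speed = 0.818 m/s; crossing time = 79 / 0.818 = 96.563 s.
Net downstream speed = -0.510 m/s.
Drift = -0.510 × 96.563 = -49.275 m (upstream).

-49 m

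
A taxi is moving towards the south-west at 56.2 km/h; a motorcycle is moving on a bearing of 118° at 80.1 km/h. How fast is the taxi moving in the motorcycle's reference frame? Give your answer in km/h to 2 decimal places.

110.48 km/h

Taking east as x and north as y: taxi velocity = (-39.739, -39.739) km/h; motorcycle velocity = (70.724, -37.605) km/h.
Velocity of taxi relative to motorcycle = (-39.739, -39.739) − (70.724, -37.605) = (-110.464, -2.135) km/h.
Magnitude = |(-110.464, -2.135)| = 110.484 km/h.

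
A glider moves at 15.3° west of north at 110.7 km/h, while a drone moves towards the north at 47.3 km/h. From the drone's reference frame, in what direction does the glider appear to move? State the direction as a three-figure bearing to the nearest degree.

334°

Taking east as x and north as y: glider velocity = (-29.211, 106.777) km/h; drone velocity = (0.000, 47.300) km/h.
Velocity of glider relative to drone = (-29.211, 106.777) − (0.000, 47.300) = (-29.211, 59.477) km/h.
Bearing = atan2(-29.21, 59.48) = 333.84° clockwise from north.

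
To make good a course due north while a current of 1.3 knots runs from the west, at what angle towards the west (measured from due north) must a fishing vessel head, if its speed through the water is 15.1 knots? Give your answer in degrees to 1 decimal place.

The current pushes perpendicular to the desired track; the heading must have a component into the current equal to 1.3 knots: 15.1 sin θ = 1.3.
sin θ = 0.0861, so θ = 4.939°.

4.9°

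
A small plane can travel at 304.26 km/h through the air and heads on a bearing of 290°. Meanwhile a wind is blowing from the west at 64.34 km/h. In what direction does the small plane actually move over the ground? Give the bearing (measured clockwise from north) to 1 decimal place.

295.2°

Taking east as x and north as y: velocity relative to the air = (-285.911, 104.063) km/h; the air relative to ground = (64.340, 0.000) km/h.
Velocity relative to ground = (-285.911, 104.063) + (64.340, 0.000) = (-221.571, 104.063) km/h.
Bearing = atan2(-221.57, 104.06) = 295.16° clockwise from north.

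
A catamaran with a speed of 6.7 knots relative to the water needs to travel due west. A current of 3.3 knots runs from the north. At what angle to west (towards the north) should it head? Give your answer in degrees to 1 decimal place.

The current pushes perpendicular to the desired track; the heading must have a component into the current equal to 3.3 knots: 6.7 sin θ = 3.3.
sin θ = 0.4925, so θ = 29.507°.

29.5°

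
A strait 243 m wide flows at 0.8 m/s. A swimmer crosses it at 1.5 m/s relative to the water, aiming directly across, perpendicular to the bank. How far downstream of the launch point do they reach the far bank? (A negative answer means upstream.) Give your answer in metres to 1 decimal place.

Perpendicular speed = 1.500 m/s; crossing time = 243 / 1.500 = 162.000 s.
Net downstream speed = 0.800 m/s.
Drift = 0.800 × 162.000 = 129.600 m (downstream).

129.6 m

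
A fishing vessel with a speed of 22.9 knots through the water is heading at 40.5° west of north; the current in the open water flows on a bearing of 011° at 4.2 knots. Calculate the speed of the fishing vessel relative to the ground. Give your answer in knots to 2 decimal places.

25.73 knots

Taking east as x and north as y: velocity relative to the water = (-14.872, 17.413) knots; the water relative to ground = (0.801, 4.123) knots.
Velocity relative to ground = (-14.872, 17.413) + (0.801, 4.123) = (-14.071, 21.536) knots.
Speed = |(-14.071, 21.536)| = 25.725 knots.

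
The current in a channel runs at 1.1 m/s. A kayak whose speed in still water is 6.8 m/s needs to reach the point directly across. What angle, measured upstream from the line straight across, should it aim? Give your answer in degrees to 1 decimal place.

To cancel the current, the upstream component of the kayak's velocity must equal the flow: 6.8 sin θ = 1.1.
sin θ = 1.1 / 6.8 = 0.1618.
θ = arcsin(0.1618) = 9.309°.

9.3°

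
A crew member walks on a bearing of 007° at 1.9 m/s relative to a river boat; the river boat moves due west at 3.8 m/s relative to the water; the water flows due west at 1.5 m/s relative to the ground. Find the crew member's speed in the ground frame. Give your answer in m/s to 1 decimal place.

In east/north components (m/s): crew member relative to river boat = (0.232, 1.886); river boat relative to water = (-3.800, 0.000); water relative to ground = (-1.500, 0.000).
Sum = (-5.068, 1.886) m/s.
Speed = |(-5.068, 1.886)| = 5.408 m/s.

5.4 m/s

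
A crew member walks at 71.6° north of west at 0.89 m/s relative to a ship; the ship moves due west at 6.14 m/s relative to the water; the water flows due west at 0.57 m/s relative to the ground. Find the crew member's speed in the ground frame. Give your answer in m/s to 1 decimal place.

In east/north components (m/s): crew member relative to ship = (-0.281, 0.844); ship relative to water = (-6.140, 0.000); water relative to ground = (-0.570, 0.000).
Sum = (-6.991, 0.844) m/s.
Speed = |(-6.991, 0.844)| = 7.042 m/s.

7.0 m/s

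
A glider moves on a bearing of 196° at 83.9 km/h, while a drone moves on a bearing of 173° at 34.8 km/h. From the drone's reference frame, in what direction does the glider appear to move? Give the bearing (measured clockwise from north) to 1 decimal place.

210.7°

Taking east as x and north as y: glider velocity = (-23.126, -80.650) km/h; drone velocity = (4.241, -34.541) km/h.
Velocity of glider relative to drone = (-23.126, -80.650) − (4.241, -34.541) = (-27.367, -46.109) km/h.
Bearing = atan2(-27.37, -46.11) = 210.69° clockwise from north.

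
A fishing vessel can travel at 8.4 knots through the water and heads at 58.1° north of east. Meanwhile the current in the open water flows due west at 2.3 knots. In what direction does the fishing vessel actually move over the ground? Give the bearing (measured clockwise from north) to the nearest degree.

017°

Taking east as x and north as y: velocity relative to the water = (4.439, 7.131) knots; the water relative to ground = (-2.300, 0.000) knots.
Velocity relative to ground = (4.439, 7.131) + (-2.300, 0.000) = (2.139, 7.131) knots.
Bearing = atan2(2.14, 7.13) = 16.70° clockwise from north.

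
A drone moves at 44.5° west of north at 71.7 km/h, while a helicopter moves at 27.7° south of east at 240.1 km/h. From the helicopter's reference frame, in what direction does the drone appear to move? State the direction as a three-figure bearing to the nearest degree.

302°

Taking east as x and north as y: drone velocity = (-50.255, 51.140) km/h; helicopter velocity = (212.583, -111.609) km/h.
Velocity of drone relative to helicopter = (-50.255, 51.140) − (212.583, -111.609) = (-262.838, 162.749) km/h.
Bearing = atan2(-262.84, 162.75) = 301.77° clockwise from north.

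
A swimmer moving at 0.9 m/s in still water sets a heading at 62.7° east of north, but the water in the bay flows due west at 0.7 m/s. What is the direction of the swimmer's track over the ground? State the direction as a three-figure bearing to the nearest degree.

014°

Taking east as x and north as y: velocity relative to the water = (0.800, 0.413) m/s; the water relative to ground = (-0.700, 0.000) m/s.
Velocity relative to ground = (0.800, 0.413) + (-0.700, 0.000) = (0.100, 0.413) m/s.
Bearing = atan2(0.10, 0.41) = 13.59° clockwise from north.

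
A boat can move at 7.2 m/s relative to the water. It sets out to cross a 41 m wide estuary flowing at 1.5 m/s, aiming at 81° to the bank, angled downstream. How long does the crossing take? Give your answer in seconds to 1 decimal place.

The component of the boat's velocity perpendicular to the bank is 7.2 × sin 81° = 7.111 m/s.
The current is parallel to the bank, so it does not affect the crossing time.
Time = 41 / 7.111 = 5.765 s.

5.8 s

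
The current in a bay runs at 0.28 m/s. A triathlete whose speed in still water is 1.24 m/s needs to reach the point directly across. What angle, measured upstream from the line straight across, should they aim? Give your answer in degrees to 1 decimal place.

To cancel the current, the upstream component of the triathlete's velocity must equal the flow: 1.24 sin θ = 0.28.
sin θ = 0.28 / 1.24 = 0.2258.
θ = arcsin(0.2258) = 13.050°.

13.1°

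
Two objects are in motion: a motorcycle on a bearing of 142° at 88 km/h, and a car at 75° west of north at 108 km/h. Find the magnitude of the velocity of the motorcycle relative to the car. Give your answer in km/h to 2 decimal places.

Taking east as x and north as y: motorcycle velocity = (54.178, -69.345) km/h; car velocity = (-104.320, 27.952) km/h.
Velocity of motorcycle relative to car = (54.178, -69.345) − (-104.320, 27.952) = (158.498, -97.297) km/h.
Magnitude = |(158.498, -97.297)| = 185.980 km/h.

185.98 km/h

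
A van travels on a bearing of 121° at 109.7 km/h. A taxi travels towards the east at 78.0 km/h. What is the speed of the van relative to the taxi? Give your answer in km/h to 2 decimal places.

Taking east as x and north as y: van velocity = (94.031, -56.500) km/h; taxi velocity = (78.000, 0.000) km/h.
Velocity of van relative to taxi = (94.031, -56.500) − (78.000, 0.000) = (16.031, -56.500) km/h.
Magnitude = |(16.031, -56.500)| = 58.730 km/h.

58.73 km/h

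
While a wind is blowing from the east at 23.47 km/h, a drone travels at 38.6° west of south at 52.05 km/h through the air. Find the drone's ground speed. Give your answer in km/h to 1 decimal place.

Taking east as x and north as y: velocity relative to the air = (-32.473, -40.678) km/h; the air relative to ground = (-23.470, 0.000) km/h.
Velocity relative to ground = (-32.473, -40.678) + (-23.470, 0.000) = (-55.943, -40.678) km/h.
Speed = |(-55.943, -40.678)| = 69.169 km/h.

69.2 km/h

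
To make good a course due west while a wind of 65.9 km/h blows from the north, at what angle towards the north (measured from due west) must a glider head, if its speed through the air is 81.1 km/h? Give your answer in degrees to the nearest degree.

54°

The wind pushes perpendicular to the desired track; the heading must have a component into the wind equal to 65.9 km/h: 81.1 sin θ = 65.9.
sin θ = 0.8126, so θ = 54.348°.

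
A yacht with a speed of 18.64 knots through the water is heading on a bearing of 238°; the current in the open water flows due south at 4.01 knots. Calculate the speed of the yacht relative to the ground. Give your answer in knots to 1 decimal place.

21.0 knots

Taking east as x and north as y: velocity relative to the water = (-15.808, -9.878) knots; the water relative to ground = (0.000, -4.010) knots.
Velocity relative to ground = (-15.808, -9.878) + (0.000, -4.010) = (-15.808, -13.888) knots.
Speed = |(-15.808, -13.888)| = 21.042 knots.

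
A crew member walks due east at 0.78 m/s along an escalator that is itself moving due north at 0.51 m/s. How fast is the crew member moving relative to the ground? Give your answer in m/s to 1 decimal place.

Taking east as x and north as y: escalator velocity = (0.000, 0.510) m/s; crew member velocity relative to escalator = (0.780, 0.000) m/s.
Velocity relative to ground = (0.000, 0.510) + (0.780, 0.000) = (0.780, 0.510) m/s.
Speed = |(0.780, 0.510)| = 0.932 m/s.

0.9 m/s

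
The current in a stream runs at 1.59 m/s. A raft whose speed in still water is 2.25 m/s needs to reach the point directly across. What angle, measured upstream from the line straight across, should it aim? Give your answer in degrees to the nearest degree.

45°

To cancel the current, the upstream component of the raft's velocity must equal the flow: 2.25 sin θ = 1.59.
sin θ = 1.59 / 2.25 = 0.7067.
θ = arcsin(0.7067) = 44.964°.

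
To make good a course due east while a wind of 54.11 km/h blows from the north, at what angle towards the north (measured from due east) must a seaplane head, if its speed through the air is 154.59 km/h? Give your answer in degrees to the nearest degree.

The wind pushes perpendicular to the desired track; the heading must have a component into the wind equal to 54.11 km/h: 154.59 sin θ = 54.11.
sin θ = 0.3500, so θ = 20.489°.

20°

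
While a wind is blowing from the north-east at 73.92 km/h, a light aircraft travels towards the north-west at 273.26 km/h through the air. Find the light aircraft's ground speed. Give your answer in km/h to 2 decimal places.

283.08 km/h

Taking east as x and north as y: velocity relative to the air = (-193.224, 193.224) km/h; the air relative to ground = (-52.269, -52.269) km/h.
Velocity relative to ground = (-193.224, 193.224) + (-52.269, -52.269) = (-245.493, 140.955) km/h.
Speed = |(-245.493, 140.955)| = 283.082 km/h.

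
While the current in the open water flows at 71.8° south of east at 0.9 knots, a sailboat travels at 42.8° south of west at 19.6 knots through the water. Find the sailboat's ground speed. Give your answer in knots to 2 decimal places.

19.99 knots

Taking east as x and north as y: velocity relative to the water = (-14.381, -13.317) knots; the water relative to ground = (0.281, -0.855) knots.
Velocity relative to ground = (-14.381, -13.317) + (0.281, -0.855) = (-14.100, -14.172) knots.
Speed = |(-14.100, -14.172)| = 19.991 knots.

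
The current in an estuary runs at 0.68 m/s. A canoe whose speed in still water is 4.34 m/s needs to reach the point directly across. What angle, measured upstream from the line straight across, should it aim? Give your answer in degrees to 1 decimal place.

To cancel the current, the upstream component of the canoe's velocity must equal the flow: 4.34 sin θ = 0.68.
sin θ = 0.68 / 4.34 = 0.1567.
θ = arcsin(0.1567) = 9.014°.

9.0°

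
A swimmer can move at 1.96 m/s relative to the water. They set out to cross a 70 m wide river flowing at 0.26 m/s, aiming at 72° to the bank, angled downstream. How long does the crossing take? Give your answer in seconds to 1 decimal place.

37.6 s

The component of the swimmer's velocity perpendicular to the bank is 1.96 × sin 72° = 1.864 m/s.
The flow acts along the bank and has no component across it.
Time = 70 / 1.864 = 37.552 s.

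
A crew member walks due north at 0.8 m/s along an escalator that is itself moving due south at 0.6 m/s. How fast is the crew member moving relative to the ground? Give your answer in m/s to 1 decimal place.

0.2 m/s

Taking east as x and north as y: escalator velocity = (0.000, -0.600) m/s; crew member velocity relative to escalator = (0.000, 0.800) m/s.
Velocity relative to ground = (0.000, -0.600) + (0.000, 0.800) = (0.000, 0.200) m/s.
Speed = |(0.000, 0.200)| = 0.200 m/s.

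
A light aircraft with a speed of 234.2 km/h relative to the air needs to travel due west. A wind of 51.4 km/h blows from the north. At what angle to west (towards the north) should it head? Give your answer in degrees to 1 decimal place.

The wind pushes perpendicular to the desired track; the heading must have a component into the wind equal to 51.4 km/h: 234.2 sin θ = 51.4.
sin θ = 0.2195, so θ = 12.678°.

12.7°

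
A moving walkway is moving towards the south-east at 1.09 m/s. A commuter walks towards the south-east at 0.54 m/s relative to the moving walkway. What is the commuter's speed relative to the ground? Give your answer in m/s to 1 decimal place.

1.6 m/s

Taking east as x and north as y: moving walkway velocity = (0.771, -0.771) m/s; commuter velocity relative to moving walkway = (0.382, -0.382) m/s.
Velocity relative to ground = (0.771, -0.771) + (0.382, -0.382) = (1.153, -1.153) m/s.
Speed = |(1.153, -1.153)| = 1.630 m/s.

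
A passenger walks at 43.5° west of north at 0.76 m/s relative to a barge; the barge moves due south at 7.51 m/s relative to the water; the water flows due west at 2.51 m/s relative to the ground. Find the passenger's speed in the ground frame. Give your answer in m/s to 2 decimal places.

7.59 m/s

In east/north components (m/s): passenger relative to barge = (-0.523, 0.551); barge relative to water = (0.000, -7.510); water relative to ground = (-2.510, 0.000).
Sum = (-3.033, -6.959) m/s.
Speed = |(-3.033, -6.959)| = 7.591 m/s.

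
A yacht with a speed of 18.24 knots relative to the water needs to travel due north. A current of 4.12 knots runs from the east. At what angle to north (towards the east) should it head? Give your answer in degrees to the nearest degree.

The current pushes perpendicular to the desired track; the heading must have a component into the current equal to 4.12 knots: 18.24 sin θ = 4.12.
sin θ = 0.2259, so θ = 13.054°.

13°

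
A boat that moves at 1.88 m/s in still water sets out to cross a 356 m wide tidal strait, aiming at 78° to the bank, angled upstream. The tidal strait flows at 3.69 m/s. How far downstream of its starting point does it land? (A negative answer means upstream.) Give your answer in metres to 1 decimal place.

Perpendicular speed = 1.839 m/s; crossing time = 356 / 1.839 = 193.592 s.
Net downstream speed = 3.299 m/s.
Drift = 3.299 × 193.592 = 638.685 m (downstream).

638.7 m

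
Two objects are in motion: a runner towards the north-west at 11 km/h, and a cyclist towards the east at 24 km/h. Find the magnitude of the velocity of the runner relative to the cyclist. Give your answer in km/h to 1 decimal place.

32.7 km/h

Taking east as x and north as y: runner velocity = (-7.778, 7.778) km/h; cyclist velocity = (24.000, 0.000) km/h.
Velocity of runner relative to cyclist = (-7.778, 7.778) − (24.000, 0.000) = (-31.778, 7.778) km/h.
Magnitude = |(-31.778, 7.778)| = 32.716 km/h.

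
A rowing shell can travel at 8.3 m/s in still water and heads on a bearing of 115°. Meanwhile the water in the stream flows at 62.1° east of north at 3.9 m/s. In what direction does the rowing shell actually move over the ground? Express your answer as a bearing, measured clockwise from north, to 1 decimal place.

Taking east as x and north as y: velocity relative to the water = (7.522, -3.508) m/s; the water relative to ground = (3.447, 1.825) m/s.
Velocity relative to ground = (7.522, -3.508) + (3.447, 1.825) = (10.969, -1.683) m/s.
Bearing = atan2(10.97, -1.68) = 98.72° clockwise from north.

098.7°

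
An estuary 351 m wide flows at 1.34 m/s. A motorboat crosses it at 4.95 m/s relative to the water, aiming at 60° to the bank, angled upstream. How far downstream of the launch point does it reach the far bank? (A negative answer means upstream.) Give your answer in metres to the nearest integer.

Perpendicular speed = 4.287 m/s; crossing time = 351 / 4.287 = 81.879 s.
Net downstream speed = -1.135 m/s.
Drift = -1.135 × 81.879 = -92.932 m (upstream).

-93 m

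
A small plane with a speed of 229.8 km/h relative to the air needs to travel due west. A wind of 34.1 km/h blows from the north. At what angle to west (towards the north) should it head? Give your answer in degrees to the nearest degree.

The wind pushes perpendicular to the desired track; the heading must have a component into the wind equal to 34.1 km/h: 229.8 sin θ = 34.1.
sin θ = 0.1484, so θ = 8.534°.

9°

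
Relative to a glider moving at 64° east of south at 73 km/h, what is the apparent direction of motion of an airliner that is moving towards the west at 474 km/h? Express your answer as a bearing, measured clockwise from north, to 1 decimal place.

273.4°

Taking east as x and north as y: airliner velocity = (-474.000, 0.000) km/h; glider velocity = (65.612, -32.001) km/h.
Velocity of airliner relative to glider = (-474.000, 0.000) − (65.612, -32.001) = (-539.612, 32.001) km/h.
Bearing = atan2(-539.61, 32.00) = 273.39° clockwise from north.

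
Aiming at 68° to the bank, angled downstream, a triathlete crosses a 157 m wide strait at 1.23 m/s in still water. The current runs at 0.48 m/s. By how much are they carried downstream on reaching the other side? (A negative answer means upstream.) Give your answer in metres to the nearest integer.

Perpendicular speed = 1.140 m/s; crossing time = 157 / 1.140 = 137.667 s.
Net downstream speed = 0.941 m/s.
Drift = 0.941 × 137.667 = 129.512 m (downstream).

130 m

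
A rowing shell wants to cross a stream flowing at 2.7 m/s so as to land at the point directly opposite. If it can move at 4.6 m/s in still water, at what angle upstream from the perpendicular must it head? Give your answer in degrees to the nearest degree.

36°

To cancel the current, the upstream component of the rowing shell's velocity must equal the flow: 4.6 sin θ = 2.7.
sin θ = 2.7 / 4.6 = 0.5870.
θ = arcsin(0.5870) = 35.941°.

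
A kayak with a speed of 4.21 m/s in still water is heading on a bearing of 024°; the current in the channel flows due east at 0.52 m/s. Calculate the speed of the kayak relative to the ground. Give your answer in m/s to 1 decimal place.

Taking east as x and north as y: velocity relative to the water = (1.712, 3.846) m/s; the water relative to ground = (0.520, 0.000) m/s.
Velocity relative to ground = (1.712, 3.846) + (0.520, 0.000) = (2.232, 3.846) m/s.
Speed = |(2.232, 3.846)| = 4.447 m/s.

4.4 m/s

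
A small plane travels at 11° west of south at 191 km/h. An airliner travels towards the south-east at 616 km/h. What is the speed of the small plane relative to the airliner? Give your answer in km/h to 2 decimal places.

533.25 km/h

Taking east as x and north as y: small plane velocity = (-36.445, -187.491) km/h; airliner velocity = (435.578, -435.578) km/h.
Velocity of small plane relative to airliner = (-36.445, -187.491) − (435.578, -435.578) = (-472.022, 248.087) km/h.
Magnitude = |(-472.022, 248.087)| = 533.247 km/h.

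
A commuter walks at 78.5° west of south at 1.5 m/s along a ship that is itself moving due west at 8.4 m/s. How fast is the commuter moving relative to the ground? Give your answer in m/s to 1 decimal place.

Taking east as x and north as y: ship velocity = (-8.400, 0.000) m/s; commuter velocity relative to ship = (-1.470, -0.299) m/s.
Velocity relative to ground = (-8.400, 0.000) + (-1.470, -0.299) = (-9.870, -0.299) m/s.
Speed = |(-9.870, -0.299)| = 9.874 m/s.

9.9 m/s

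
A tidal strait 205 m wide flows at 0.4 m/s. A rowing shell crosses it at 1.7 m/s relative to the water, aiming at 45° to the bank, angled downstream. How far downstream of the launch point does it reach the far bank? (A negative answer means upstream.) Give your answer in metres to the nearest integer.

Perpendicular speed = 1.202 m/s; crossing time = 205 / 1.202 = 170.538 s.
Net downstream speed = 1.602 m/s.
Drift = 1.602 × 170.538 = 273.215 m (downstream).

273 m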